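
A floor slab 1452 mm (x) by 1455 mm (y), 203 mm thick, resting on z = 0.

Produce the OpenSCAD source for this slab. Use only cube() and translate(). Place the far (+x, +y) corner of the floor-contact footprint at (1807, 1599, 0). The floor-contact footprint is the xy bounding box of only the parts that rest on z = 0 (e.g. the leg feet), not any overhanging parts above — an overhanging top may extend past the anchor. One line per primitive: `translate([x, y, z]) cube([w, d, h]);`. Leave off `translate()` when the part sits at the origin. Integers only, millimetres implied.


translate([355, 144, 0]) cube([1452, 1455, 203]);


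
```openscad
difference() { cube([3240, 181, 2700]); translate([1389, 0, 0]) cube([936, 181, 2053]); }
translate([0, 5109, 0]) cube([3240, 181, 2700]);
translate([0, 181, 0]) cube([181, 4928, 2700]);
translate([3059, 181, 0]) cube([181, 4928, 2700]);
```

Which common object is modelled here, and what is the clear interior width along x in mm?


A single room. The interior width is 2878 mm.

Four walls enclosing a rectangle with a door in the front wall — a room. Outside width 3240 minus two 181 mm walls gives 2878 mm.


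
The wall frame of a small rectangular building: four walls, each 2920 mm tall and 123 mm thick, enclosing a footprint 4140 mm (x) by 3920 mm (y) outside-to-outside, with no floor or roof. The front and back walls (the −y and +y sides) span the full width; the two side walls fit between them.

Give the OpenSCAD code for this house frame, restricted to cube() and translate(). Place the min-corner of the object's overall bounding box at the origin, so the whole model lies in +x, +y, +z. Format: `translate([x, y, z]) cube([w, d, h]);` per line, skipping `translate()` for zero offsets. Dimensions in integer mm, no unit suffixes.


cube([4140, 123, 2920]);
translate([0, 3797, 0]) cube([4140, 123, 2920]);
translate([0, 123, 0]) cube([123, 3674, 2920]);
translate([4017, 123, 0]) cube([123, 3674, 2920]);


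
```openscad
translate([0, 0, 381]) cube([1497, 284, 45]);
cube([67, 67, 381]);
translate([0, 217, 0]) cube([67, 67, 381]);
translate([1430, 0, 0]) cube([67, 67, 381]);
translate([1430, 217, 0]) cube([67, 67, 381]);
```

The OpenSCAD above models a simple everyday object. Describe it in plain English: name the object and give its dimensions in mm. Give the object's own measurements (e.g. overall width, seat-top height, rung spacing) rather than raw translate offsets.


A bench: a 1497×284 mm seat slab, 45 mm thick, top at z = 426 mm, on four 67×67 mm square legs flush with the seat corners and standing on z = 0.


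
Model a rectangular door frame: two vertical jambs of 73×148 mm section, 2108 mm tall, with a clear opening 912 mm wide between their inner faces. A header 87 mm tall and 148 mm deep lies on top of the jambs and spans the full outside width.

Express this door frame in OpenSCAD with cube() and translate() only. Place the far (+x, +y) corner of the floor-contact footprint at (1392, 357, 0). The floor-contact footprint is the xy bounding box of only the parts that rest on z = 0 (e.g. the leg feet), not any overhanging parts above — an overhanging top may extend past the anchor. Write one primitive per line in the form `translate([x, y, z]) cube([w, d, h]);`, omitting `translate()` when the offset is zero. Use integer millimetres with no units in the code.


translate([334, 209, 0]) cube([73, 148, 2108]);
translate([1319, 209, 0]) cube([73, 148, 2108]);
translate([334, 209, 2108]) cube([1058, 148, 87]);


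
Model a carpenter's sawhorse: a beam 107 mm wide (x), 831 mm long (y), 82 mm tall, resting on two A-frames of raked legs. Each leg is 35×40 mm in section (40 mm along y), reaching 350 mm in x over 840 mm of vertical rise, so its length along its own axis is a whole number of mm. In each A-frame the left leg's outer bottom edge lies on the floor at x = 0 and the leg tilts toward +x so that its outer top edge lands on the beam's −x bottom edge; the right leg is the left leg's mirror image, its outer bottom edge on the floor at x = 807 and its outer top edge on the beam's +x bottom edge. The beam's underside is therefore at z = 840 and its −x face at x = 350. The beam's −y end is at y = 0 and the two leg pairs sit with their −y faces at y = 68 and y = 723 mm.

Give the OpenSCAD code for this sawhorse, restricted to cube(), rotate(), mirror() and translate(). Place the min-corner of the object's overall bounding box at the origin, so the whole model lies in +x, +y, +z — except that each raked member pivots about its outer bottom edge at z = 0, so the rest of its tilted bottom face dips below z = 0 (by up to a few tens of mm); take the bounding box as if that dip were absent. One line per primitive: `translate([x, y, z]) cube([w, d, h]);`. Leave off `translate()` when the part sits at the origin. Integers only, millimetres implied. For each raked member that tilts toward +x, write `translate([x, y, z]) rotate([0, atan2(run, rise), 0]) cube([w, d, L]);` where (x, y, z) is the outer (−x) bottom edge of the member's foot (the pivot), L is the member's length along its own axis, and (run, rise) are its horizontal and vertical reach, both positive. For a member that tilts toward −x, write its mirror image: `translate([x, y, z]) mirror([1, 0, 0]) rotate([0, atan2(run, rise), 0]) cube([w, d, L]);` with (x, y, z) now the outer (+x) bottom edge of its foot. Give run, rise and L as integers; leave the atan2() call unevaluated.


// leg length = √(350² + 840²) = 910
// right-leg outer foot x = 2·350 + 107 = 807
// beam min-corner = (350, 0, 840)
translate([350, 0, 840]) cube([107, 831, 82]);
translate([0, 68, 0]) rotate([0, atan2(350, 840), 0]) cube([35, 40, 910]);
translate([807, 68, 0]) mirror([1, 0, 0]) rotate([0, atan2(350, 840), 0]) cube([35, 40, 910]);
translate([0, 723, 0]) rotate([0, atan2(350, 840), 0]) cube([35, 40, 910]);
translate([807, 723, 0]) mirror([1, 0, 0]) rotate([0, atan2(350, 840), 0]) cube([35, 40, 910]);


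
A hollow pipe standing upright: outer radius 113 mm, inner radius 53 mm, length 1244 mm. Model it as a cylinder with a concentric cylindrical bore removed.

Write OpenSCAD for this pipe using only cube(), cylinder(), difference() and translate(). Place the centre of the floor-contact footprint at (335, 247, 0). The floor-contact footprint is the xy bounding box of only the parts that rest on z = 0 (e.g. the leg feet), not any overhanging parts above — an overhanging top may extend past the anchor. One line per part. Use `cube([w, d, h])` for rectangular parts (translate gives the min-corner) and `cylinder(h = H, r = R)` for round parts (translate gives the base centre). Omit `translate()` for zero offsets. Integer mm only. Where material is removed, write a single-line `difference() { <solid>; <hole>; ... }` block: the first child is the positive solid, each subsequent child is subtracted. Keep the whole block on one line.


difference() { translate([335, 247, 0]) cylinder(h = 1244, r = 113); translate([335, 247, 0]) cylinder(h = 1244, r = 53); }


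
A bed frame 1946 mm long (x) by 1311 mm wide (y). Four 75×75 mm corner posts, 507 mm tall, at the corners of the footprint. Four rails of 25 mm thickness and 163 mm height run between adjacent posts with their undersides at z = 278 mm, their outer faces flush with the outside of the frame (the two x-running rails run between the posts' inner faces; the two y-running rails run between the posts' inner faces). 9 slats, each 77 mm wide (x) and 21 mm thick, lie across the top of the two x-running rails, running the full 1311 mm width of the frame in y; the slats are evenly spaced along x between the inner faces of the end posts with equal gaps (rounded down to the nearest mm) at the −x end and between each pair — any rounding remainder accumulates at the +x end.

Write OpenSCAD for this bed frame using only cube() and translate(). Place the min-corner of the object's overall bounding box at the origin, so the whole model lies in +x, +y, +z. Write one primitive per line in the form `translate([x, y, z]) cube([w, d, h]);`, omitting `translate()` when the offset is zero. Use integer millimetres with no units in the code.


// slat z = rail_z + rail_h = 278 + 163 = 441
// slat gap = ⌊(1796 − 9·77) / 10⌋ = 110
cube([75, 75, 507]);
translate([0, 1236, 0]) cube([75, 75, 507]);
translate([1871, 0, 0]) cube([75, 75, 507]);
translate([1871, 1236, 0]) cube([75, 75, 507]);
translate([75, 0, 278]) cube([1796, 25, 163]);
translate([75, 1286, 278]) cube([1796, 25, 163]);
translate([0, 75, 278]) cube([25, 1161, 163]);
translate([1921, 75, 278]) cube([25, 1161, 163]);
translate([185, 0, 441]) cube([77, 1311, 21]);
translate([372, 0, 441]) cube([77, 1311, 21]);
translate([559, 0, 441]) cube([77, 1311, 21]);
translate([746, 0, 441]) cube([77, 1311, 21]);
translate([933, 0, 441]) cube([77, 1311, 21]);
translate([1120, 0, 441]) cube([77, 1311, 21]);
translate([1307, 0, 441]) cube([77, 1311, 21]);
translate([1494, 0, 441]) cube([77, 1311, 21]);
translate([1681, 0, 441]) cube([77, 1311, 21]);


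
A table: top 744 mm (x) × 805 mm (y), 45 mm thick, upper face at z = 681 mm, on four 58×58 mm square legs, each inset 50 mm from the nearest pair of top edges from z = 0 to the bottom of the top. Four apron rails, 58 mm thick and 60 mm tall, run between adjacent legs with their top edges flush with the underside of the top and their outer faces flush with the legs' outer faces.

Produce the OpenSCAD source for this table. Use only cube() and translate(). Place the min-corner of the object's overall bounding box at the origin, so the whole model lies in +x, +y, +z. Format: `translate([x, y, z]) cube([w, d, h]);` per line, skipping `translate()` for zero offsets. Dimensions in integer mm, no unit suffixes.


translate([0, 0, 636]) cube([744, 805, 45]);
translate([50, 50, 0]) cube([58, 58, 636]);
translate([636, 50, 0]) cube([58, 58, 636]);
translate([50, 697, 0]) cube([58, 58, 636]);
translate([636, 697, 0]) cube([58, 58, 636]);
translate([108, 50, 576]) cube([528, 58, 60]);
translate([108, 697, 576]) cube([528, 58, 60]);
translate([50, 108, 576]) cube([58, 589, 60]);
translate([636, 108, 576]) cube([58, 589, 60]);


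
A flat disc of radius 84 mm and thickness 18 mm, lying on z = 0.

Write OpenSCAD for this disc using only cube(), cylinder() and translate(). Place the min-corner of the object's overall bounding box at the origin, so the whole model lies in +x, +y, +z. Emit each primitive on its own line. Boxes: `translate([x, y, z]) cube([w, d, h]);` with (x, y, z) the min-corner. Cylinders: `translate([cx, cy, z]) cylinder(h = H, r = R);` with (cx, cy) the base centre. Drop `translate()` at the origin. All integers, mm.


translate([84, 84, 0]) cylinder(h = 18, r = 84);


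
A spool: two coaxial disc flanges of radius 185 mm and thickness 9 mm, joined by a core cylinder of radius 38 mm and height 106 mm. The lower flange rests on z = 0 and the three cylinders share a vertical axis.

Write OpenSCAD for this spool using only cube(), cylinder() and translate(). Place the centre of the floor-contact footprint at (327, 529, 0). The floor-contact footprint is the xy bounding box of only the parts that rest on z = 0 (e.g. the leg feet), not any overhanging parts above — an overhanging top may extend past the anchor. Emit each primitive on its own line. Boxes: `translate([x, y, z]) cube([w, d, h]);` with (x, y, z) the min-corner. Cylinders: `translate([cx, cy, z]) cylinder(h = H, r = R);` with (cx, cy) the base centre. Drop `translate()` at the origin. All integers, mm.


translate([327, 529, 0]) cylinder(h = 9, r = 185);
translate([327, 529, 9]) cylinder(h = 106, r = 38);
translate([327, 529, 115]) cylinder(h = 9, r = 185);


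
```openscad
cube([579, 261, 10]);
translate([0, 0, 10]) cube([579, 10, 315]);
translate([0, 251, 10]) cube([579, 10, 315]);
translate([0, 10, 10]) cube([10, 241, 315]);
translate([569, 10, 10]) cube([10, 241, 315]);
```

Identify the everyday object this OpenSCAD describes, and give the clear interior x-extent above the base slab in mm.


An open box. The internal width is 559 mm.

A 579×261 base slab with four walls standing on it — an open box. The base is 579 mm wide and the walls are 10 mm thick, so the internal width is 579 − 2 × 10 = 559 mm.


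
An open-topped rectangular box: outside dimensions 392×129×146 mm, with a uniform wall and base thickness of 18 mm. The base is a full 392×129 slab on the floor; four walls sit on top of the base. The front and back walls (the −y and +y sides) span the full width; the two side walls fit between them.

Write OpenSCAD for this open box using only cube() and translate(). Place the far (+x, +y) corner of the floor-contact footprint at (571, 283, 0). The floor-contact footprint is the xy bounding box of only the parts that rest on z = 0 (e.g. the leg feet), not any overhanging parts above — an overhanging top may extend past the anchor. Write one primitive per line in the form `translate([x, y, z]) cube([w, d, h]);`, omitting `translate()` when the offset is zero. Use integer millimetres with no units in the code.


translate([179, 154, 0]) cube([392, 129, 18]);
translate([179, 154, 18]) cube([392, 18, 128]);
translate([179, 265, 18]) cube([392, 18, 128]);
translate([179, 172, 18]) cube([18, 93, 128]);
translate([553, 172, 18]) cube([18, 93, 128]);


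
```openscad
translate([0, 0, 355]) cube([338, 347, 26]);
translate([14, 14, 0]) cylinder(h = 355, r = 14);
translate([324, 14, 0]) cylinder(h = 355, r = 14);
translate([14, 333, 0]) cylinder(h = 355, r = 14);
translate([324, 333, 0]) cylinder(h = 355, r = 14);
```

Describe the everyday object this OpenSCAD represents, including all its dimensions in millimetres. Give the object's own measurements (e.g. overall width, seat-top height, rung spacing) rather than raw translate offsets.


A four-legged stool. The seat is a 338×347×26 mm slab whose top surface is at z = 381 mm; four round legs, each 28 mm in diameter, run from the floor (z = 0) to the underside of the seat, each leg's axis is inset half a diameter from the nearest pair of seat edges (so the leg's bounding box is flush with the corner).


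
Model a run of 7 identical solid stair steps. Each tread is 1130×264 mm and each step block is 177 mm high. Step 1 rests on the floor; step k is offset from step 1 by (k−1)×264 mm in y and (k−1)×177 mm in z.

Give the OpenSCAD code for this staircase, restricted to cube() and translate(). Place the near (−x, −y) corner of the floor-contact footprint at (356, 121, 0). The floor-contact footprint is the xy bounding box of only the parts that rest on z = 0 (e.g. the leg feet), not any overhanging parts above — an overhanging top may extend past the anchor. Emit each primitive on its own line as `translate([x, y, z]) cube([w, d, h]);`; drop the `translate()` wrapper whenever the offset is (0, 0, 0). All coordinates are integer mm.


translate([356, 121, 0]) cube([1130, 264, 177]);
translate([356, 385, 177]) cube([1130, 264, 177]);
translate([356, 649, 354]) cube([1130, 264, 177]);
translate([356, 913, 531]) cube([1130, 264, 177]);
translate([356, 1177, 708]) cube([1130, 264, 177]);
translate([356, 1441, 885]) cube([1130, 264, 177]);
translate([356, 1705, 1062]) cube([1130, 264, 177]);


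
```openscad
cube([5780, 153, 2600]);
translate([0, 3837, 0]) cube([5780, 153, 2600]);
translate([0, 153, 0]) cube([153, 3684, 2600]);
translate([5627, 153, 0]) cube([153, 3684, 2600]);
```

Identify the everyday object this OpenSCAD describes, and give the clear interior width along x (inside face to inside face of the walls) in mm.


A house (or room) frame. The interior width is 5474 mm.

Four 2600 mm walls enclosing a rectangle with no floor or roof — a room or house frame. Outside width is 5780 mm and wall thickness is 153 mm, so the interior width is 5780 − 2 × 153 = 5474 mm.


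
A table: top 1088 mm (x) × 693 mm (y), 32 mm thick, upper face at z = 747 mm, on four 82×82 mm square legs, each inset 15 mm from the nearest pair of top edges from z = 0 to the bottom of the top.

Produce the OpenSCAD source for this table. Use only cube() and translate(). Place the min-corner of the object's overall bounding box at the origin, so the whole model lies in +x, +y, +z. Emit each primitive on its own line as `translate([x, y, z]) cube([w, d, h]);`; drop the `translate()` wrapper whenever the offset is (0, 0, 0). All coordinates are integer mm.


translate([0, 0, 715]) cube([1088, 693, 32]);
translate([15, 15, 0]) cube([82, 82, 715]);
translate([991, 15, 0]) cube([82, 82, 715]);
translate([15, 596, 0]) cube([82, 82, 715]);
translate([991, 596, 0]) cube([82, 82, 715]);


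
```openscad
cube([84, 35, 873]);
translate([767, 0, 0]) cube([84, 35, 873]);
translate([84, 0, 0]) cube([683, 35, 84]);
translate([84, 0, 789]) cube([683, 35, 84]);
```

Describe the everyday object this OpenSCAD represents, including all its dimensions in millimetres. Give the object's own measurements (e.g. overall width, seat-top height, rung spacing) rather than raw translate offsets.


A rectangular picture frame lying in the x–z plane (depth along y). The opening is 683 mm wide (x) by 705 mm tall (z), surrounded by a border 84 mm wide on all four sides. The frame is 35 mm deep and is made of two full-height vertical stiles with two horizontal rails fitted between them.


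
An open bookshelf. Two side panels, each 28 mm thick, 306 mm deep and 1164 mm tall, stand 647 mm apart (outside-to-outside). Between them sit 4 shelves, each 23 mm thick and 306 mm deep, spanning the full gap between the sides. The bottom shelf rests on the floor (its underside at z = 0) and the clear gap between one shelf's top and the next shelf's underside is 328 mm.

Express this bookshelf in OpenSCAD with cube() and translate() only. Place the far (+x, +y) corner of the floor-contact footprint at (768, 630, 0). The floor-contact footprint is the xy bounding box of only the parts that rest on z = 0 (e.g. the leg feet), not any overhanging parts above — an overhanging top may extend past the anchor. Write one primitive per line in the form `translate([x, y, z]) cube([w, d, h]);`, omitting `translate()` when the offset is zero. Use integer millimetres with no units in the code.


translate([121, 324, 0]) cube([28, 306, 1164]);
translate([740, 324, 0]) cube([28, 306, 1164]);
translate([149, 324, 0]) cube([591, 306, 23]);
translate([149, 324, 351]) cube([591, 306, 23]);
translate([149, 324, 702]) cube([591, 306, 23]);
translate([149, 324, 1053]) cube([591, 306, 23]);


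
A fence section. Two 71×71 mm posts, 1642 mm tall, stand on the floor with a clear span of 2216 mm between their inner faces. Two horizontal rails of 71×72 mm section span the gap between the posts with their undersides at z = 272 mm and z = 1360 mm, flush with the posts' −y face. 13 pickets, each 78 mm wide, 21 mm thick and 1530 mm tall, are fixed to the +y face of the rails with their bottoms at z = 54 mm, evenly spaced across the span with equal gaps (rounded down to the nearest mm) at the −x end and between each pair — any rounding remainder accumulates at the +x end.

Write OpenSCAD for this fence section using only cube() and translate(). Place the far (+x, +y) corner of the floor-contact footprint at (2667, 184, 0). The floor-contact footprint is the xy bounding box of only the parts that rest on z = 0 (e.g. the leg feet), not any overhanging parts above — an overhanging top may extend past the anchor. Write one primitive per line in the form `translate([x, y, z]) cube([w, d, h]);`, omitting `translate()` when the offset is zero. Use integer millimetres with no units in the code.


translate([309, 113, 0]) cube([71, 71, 1642]);
translate([2596, 113, 0]) cube([71, 71, 1642]);
translate([380, 113, 272]) cube([2216, 71, 72]);
translate([380, 113, 1360]) cube([2216, 71, 72]);
translate([465, 184, 54]) cube([78, 21, 1530]);
translate([628, 184, 54]) cube([78, 21, 1530]);
translate([791, 184, 54]) cube([78, 21, 1530]);
translate([954, 184, 54]) cube([78, 21, 1530]);
translate([1117, 184, 54]) cube([78, 21, 1530]);
translate([1280, 184, 54]) cube([78, 21, 1530]);
translate([1443, 184, 54]) cube([78, 21, 1530]);
translate([1606, 184, 54]) cube([78, 21, 1530]);
translate([1769, 184, 54]) cube([78, 21, 1530]);
translate([1932, 184, 54]) cube([78, 21, 1530]);
translate([2095, 184, 54]) cube([78, 21, 1530]);
translate([2258, 184, 54]) cube([78, 21, 1530]);
translate([2421, 184, 54]) cube([78, 21, 1530]);


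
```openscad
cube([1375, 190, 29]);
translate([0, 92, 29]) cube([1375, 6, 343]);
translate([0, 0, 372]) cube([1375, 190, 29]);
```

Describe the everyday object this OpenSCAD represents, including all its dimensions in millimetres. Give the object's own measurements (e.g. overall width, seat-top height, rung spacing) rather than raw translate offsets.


An I-beam lying along x, 1375 mm long. Overall section height 401 mm. Two flanges 190 mm wide (y) and 29 mm thick, one on the floor and one at the top; a web 6 mm thick runs between them, centred on the flange width.


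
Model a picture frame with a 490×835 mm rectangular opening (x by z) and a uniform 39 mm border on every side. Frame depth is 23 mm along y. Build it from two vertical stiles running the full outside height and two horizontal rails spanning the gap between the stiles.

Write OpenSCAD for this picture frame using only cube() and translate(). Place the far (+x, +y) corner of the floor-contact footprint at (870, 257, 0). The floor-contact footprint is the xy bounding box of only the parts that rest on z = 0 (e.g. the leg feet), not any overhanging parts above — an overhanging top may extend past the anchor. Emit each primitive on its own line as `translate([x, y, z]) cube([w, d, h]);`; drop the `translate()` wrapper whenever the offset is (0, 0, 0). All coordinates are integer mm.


translate([302, 234, 0]) cube([39, 23, 913]);
translate([831, 234, 0]) cube([39, 23, 913]);
translate([341, 234, 0]) cube([490, 23, 39]);
translate([341, 234, 874]) cube([490, 23, 39]);


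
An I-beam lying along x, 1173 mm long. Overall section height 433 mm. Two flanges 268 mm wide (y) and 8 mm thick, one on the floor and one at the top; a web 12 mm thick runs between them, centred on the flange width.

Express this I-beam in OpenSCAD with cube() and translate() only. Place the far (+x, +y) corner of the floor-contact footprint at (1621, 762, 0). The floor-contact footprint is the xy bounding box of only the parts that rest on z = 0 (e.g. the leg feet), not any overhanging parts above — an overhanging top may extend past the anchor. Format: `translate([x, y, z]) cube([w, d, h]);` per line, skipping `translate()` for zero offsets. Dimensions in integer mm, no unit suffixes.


translate([448, 494, 0]) cube([1173, 268, 8]);
translate([448, 622, 8]) cube([1173, 12, 417]);
translate([448, 494, 425]) cube([1173, 268, 8]);


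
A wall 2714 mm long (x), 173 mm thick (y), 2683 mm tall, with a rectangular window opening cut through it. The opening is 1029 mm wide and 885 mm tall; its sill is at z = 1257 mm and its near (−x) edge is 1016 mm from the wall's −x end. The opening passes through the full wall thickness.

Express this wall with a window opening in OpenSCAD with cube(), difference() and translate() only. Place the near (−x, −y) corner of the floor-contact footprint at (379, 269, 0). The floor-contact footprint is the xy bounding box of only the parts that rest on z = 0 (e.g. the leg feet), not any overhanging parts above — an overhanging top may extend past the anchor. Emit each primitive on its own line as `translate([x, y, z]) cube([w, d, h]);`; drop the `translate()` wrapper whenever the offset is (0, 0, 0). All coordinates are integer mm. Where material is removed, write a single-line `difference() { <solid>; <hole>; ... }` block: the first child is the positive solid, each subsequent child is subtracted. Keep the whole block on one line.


difference() { translate([379, 269, 0]) cube([2714, 173, 2683]); translate([1395, 269, 1257]) cube([1029, 173, 885]); }


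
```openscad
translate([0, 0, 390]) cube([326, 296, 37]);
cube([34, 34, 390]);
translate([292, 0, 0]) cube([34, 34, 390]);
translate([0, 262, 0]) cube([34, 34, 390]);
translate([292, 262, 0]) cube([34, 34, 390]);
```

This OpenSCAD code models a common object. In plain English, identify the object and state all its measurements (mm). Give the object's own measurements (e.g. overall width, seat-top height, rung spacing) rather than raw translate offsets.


A four-legged stool. The seat is a 326×296×37 mm slab whose top surface is at z = 427 mm; four square legs, each 34×34 mm in cross-section, run from the floor (z = 0) to the underside of the seat, each flush with a corner of the seat.


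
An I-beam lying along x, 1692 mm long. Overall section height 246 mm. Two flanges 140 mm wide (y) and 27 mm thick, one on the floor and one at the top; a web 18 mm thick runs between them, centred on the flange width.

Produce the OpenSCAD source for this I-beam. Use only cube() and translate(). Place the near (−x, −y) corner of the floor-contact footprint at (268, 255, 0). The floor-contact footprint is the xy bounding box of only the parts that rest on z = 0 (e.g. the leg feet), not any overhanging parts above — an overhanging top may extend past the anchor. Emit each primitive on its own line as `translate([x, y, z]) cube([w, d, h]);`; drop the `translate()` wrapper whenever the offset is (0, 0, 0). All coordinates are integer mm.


translate([268, 255, 0]) cube([1692, 140, 27]);
translate([268, 316, 27]) cube([1692, 18, 192]);
translate([268, 255, 219]) cube([1692, 140, 27]);


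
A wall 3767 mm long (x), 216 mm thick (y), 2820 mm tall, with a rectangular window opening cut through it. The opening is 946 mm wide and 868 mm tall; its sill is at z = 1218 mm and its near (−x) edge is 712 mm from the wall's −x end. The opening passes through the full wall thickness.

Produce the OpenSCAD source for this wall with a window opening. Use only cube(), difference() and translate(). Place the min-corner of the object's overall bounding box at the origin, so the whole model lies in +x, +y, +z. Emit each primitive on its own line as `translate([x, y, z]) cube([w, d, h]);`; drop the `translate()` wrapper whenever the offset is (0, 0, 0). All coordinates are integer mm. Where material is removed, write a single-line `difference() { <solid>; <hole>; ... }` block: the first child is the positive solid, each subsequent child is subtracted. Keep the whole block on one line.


difference() { cube([3767, 216, 2820]); translate([712, 0, 1218]) cube([946, 216, 868]); }


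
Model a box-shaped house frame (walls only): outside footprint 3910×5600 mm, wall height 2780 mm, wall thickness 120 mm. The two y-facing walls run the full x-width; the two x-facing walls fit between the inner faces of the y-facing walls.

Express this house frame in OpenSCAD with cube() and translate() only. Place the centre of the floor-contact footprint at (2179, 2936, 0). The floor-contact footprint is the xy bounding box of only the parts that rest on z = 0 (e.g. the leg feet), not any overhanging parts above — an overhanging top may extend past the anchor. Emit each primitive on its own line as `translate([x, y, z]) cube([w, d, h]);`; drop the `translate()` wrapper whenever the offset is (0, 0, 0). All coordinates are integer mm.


translate([224, 136, 0]) cube([3910, 120, 2780]);
translate([224, 5616, 0]) cube([3910, 120, 2780]);
translate([224, 256, 0]) cube([120, 5360, 2780]);
translate([4014, 256, 0]) cube([120, 5360, 2780]);


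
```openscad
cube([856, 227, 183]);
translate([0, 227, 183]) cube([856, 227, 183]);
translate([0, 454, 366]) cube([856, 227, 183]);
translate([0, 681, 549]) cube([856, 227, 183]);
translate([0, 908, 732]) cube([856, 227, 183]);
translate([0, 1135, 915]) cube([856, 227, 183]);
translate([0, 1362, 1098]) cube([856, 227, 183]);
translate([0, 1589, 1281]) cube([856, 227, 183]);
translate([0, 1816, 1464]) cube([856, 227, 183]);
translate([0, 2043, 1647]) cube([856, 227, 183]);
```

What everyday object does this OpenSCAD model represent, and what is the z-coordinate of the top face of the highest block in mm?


A staircase. The total rise is 1830 mm.

10 identical blocks, each offset up and back from the previous — a staircase. Each step is 183 mm tall and there are 10 of them, so the total rise is 10 × 183 = 1830 mm.


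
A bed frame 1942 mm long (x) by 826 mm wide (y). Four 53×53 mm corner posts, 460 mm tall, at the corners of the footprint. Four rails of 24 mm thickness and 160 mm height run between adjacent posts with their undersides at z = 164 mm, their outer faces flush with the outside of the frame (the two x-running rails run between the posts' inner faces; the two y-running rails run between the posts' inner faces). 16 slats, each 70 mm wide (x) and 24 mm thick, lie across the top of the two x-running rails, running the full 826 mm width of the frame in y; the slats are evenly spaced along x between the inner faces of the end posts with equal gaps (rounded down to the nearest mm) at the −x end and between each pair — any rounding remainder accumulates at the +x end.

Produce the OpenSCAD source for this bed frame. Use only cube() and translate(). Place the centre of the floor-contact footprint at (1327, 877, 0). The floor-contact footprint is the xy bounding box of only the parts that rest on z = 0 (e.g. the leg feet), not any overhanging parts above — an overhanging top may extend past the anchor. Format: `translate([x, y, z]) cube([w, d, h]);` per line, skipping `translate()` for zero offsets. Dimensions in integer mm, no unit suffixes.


translate([356, 464, 0]) cube([53, 53, 460]);
translate([356, 1237, 0]) cube([53, 53, 460]);
translate([2245, 464, 0]) cube([53, 53, 460]);
translate([2245, 1237, 0]) cube([53, 53, 460]);
translate([409, 464, 164]) cube([1836, 24, 160]);
translate([409, 1266, 164]) cube([1836, 24, 160]);
translate([356, 517, 164]) cube([24, 720, 160]);
translate([2274, 517, 164]) cube([24, 720, 160]);
translate([451, 464, 324]) cube([70, 826, 24]);
translate([563, 464, 324]) cube([70, 826, 24]);
translate([675, 464, 324]) cube([70, 826, 24]);
translate([787, 464, 324]) cube([70, 826, 24]);
translate([899, 464, 324]) cube([70, 826, 24]);
translate([1011, 464, 324]) cube([70, 826, 24]);
translate([1123, 464, 324]) cube([70, 826, 24]);
translate([1235, 464, 324]) cube([70, 826, 24]);
translate([1347, 464, 324]) cube([70, 826, 24]);
translate([1459, 464, 324]) cube([70, 826, 24]);
translate([1571, 464, 324]) cube([70, 826, 24]);
translate([1683, 464, 324]) cube([70, 826, 24]);
translate([1795, 464, 324]) cube([70, 826, 24]);
translate([1907, 464, 324]) cube([70, 826, 24]);
translate([2019, 464, 324]) cube([70, 826, 24]);
translate([2131, 464, 324]) cube([70, 826, 24]);


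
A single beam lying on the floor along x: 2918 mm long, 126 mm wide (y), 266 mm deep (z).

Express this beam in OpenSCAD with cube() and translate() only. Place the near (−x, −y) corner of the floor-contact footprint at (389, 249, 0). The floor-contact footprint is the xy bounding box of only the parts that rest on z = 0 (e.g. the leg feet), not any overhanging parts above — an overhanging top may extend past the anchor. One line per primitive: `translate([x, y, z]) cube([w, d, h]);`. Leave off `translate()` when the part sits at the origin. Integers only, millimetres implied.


translate([389, 249, 0]) cube([2918, 126, 266]);


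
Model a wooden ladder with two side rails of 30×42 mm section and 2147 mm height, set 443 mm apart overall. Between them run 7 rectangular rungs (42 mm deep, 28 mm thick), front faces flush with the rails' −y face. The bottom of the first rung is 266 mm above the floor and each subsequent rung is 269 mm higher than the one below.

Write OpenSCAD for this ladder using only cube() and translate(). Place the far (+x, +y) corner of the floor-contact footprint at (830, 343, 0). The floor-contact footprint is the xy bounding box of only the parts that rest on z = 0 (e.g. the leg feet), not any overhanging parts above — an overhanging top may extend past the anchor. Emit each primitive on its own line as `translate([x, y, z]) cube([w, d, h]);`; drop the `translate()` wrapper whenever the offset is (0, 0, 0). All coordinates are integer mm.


translate([387, 301, 0]) cube([30, 42, 2147]);
translate([800, 301, 0]) cube([30, 42, 2147]);
translate([417, 301, 266]) cube([383, 42, 28]);
translate([417, 301, 535]) cube([383, 42, 28]);
translate([417, 301, 804]) cube([383, 42, 28]);
translate([417, 301, 1073]) cube([383, 42, 28]);
translate([417, 301, 1342]) cube([383, 42, 28]);
translate([417, 301, 1611]) cube([383, 42, 28]);
translate([417, 301, 1880]) cube([383, 42, 28]);


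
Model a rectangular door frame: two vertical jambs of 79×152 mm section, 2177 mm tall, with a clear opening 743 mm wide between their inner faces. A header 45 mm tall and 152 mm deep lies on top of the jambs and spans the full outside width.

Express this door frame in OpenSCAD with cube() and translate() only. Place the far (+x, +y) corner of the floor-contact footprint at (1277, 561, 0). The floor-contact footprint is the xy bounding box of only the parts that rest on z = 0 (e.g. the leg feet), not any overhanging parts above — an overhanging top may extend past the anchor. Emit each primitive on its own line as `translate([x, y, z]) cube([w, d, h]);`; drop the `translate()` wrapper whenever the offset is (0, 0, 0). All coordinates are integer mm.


translate([376, 409, 0]) cube([79, 152, 2177]);
translate([1198, 409, 0]) cube([79, 152, 2177]);
translate([376, 409, 2177]) cube([901, 152, 45]);


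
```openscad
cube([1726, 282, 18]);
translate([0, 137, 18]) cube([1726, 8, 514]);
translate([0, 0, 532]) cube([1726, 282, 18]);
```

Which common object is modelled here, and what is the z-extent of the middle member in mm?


An I-beam. The web height is 514 mm.

Two wide flanges with a thin centred web — an I-beam. Overall 550 mm minus two 18 mm flanges gives a web of 550 − 2·18 = 514 mm.


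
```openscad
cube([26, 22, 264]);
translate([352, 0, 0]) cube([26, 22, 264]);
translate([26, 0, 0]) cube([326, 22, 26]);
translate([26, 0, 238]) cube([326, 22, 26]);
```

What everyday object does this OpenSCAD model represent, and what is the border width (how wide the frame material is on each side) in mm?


A picture frame. The border width is 26 mm.

Four thin pieces enclosing a rectangular opening — a picture frame. The two full-height stiles are 264 mm tall; the top rail sits at z = 238 and is 26 mm tall, so the border above the opening is 264 − 238 = 26 mm, matching the stile x-width.


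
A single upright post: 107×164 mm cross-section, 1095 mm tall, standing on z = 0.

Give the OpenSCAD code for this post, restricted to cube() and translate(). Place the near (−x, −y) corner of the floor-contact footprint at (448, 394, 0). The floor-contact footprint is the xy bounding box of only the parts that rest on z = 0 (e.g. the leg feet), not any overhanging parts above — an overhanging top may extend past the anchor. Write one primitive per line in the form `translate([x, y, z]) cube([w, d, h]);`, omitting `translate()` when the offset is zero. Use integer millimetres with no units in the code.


translate([448, 394, 0]) cube([107, 164, 1095]);


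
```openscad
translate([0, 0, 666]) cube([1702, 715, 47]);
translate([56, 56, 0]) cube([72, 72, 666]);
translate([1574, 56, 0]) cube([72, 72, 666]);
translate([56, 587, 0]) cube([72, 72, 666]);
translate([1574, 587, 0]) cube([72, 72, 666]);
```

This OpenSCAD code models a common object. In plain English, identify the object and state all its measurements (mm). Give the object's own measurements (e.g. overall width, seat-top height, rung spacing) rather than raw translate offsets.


A table: top 1702 mm (x) × 715 mm (y), 47 mm thick, upper face at z = 713 mm, on four 72×72 mm square legs, each inset 56 mm from the nearest pair of top edges from z = 0 to the bottom of the top.


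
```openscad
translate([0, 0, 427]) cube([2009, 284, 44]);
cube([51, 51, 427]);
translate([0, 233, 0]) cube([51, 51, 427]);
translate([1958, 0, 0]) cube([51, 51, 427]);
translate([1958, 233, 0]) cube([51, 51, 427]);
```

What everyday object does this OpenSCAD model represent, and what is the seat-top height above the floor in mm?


A bench. The seat-top height is 471 mm.

A long slab on four corner posts — a bench. The slab sits at z = 427 with thickness 44, so the top is 427 + 44 = 471 mm.


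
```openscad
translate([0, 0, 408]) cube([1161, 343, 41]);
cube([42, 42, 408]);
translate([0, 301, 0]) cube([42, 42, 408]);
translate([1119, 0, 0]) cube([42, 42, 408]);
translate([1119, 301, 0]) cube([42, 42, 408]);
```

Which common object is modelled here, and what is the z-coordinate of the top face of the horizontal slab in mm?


A bench. The seat-top height is 449 mm.

A long slab on four corner posts — a bench. The slab sits at z = 408 with thickness 41, so the top is 408 + 41 = 449 mm.


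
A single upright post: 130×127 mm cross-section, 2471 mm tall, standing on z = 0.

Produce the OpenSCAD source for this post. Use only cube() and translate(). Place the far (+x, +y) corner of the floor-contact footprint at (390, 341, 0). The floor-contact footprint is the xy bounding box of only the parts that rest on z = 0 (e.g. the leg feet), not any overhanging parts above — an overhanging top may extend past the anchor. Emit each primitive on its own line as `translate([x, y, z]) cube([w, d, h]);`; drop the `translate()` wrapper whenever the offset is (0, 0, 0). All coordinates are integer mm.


translate([260, 214, 0]) cube([130, 127, 2471]);


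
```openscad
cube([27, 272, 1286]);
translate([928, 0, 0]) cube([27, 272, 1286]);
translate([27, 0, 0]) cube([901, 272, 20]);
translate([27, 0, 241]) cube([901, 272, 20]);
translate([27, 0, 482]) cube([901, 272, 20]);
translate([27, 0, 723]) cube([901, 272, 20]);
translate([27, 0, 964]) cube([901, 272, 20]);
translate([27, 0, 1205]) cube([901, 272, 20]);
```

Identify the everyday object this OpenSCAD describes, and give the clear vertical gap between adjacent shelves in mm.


A bookshelf. The clear shelf gap is 221 mm.

Two tall side panels with 6 horizontal boards between them — a bookshelf. The first two shelf undersides are at z = 0 and z = 241; with shelf thickness 20, the clear gap is 241 − 0 − 20 = 221 mm.


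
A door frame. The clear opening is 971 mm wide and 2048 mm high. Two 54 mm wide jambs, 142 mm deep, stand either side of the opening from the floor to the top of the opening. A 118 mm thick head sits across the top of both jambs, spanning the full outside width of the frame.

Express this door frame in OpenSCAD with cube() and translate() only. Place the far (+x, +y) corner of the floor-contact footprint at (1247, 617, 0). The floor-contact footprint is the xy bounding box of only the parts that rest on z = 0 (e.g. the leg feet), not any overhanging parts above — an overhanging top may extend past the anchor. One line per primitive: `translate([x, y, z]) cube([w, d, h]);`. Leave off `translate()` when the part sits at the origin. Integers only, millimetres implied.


translate([168, 475, 0]) cube([54, 142, 2048]);
translate([1193, 475, 0]) cube([54, 142, 2048]);
translate([168, 475, 2048]) cube([1079, 142, 118]);


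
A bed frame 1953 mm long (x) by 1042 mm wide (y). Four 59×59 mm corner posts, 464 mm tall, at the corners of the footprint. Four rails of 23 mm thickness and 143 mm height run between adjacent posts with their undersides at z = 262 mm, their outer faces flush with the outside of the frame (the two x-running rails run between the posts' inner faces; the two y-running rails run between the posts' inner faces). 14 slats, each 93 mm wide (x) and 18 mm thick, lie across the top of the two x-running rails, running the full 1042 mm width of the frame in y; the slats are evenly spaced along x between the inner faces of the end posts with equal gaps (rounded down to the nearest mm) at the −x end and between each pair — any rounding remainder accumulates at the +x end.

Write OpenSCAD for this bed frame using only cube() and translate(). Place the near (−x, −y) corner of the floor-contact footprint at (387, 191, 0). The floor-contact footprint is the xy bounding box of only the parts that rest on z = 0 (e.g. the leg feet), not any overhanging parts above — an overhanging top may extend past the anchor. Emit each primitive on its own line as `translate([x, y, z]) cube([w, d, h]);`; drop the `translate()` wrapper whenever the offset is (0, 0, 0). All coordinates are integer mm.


// slat z = rail_z + rail_h = 262 + 143 = 405
// slat gap = ⌊(1835 − 14·93) / 15⌋ = 35
translate([387, 191, 0]) cube([59, 59, 464]);
translate([387, 1174, 0]) cube([59, 59, 464]);
translate([2281, 191, 0]) cube([59, 59, 464]);
translate([2281, 1174, 0]) cube([59, 59, 464]);
translate([446, 191, 262]) cube([1835, 23, 143]);
translate([446, 1210, 262]) cube([1835, 23, 143]);
translate([387, 250, 262]) cube([23, 924, 143]);
translate([2317, 250, 262]) cube([23, 924, 143]);
translate([481, 191, 405]) cube([93, 1042, 18]);
translate([609, 191, 405]) cube([93, 1042, 18]);
translate([737, 191, 405]) cube([93, 1042, 18]);
translate([865, 191, 405]) cube([93, 1042, 18]);
translate([993, 191, 405]) cube([93, 1042, 18]);
translate([1121, 191, 405]) cube([93, 1042, 18]);
translate([1249, 191, 405]) cube([93, 1042, 18]);
translate([1377, 191, 405]) cube([93, 1042, 18]);
translate([1505, 191, 405]) cube([93, 1042, 18]);
translate([1633, 191, 405]) cube([93, 1042, 18]);
translate([1761, 191, 405]) cube([93, 1042, 18]);
translate([1889, 191, 405]) cube([93, 1042, 18]);
translate([2017, 191, 405]) cube([93, 1042, 18]);
translate([2145, 191, 405]) cube([93, 1042, 18]);
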